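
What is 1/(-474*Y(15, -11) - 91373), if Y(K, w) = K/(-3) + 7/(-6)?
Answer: -1/88450 ≈ -1.1306e-5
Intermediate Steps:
Y(K, w) = -7/6 - K/3 (Y(K, w) = K*(-⅓) + 7*(-⅙) = -K/3 - 7/6 = -7/6 - K/3)
1/(-474*Y(15, -11) - 91373) = 1/(-474*(-7/6 - ⅓*15) - 91373) = 1/(-474*(-7/6 - 5) - 91373) = 1/(-474*(-37/6) - 91373) = 1/(2923 - 91373) = 1/(-88450) = -1/88450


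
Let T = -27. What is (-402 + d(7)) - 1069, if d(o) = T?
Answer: -1498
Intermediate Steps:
d(o) = -27
(-402 + d(7)) - 1069 = (-402 - 27) - 1069 = -429 - 1069 = -1498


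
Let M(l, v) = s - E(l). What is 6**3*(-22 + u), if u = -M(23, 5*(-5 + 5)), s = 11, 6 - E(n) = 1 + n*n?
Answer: -120312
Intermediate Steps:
E(n) = 5 - n**2 (E(n) = 6 - (1 + n*n) = 6 - (1 + n**2) = 6 + (-1 - n**2) = 5 - n**2)
M(l, v) = 6 + l**2 (M(l, v) = 11 - (5 - l**2) = 11 + (-5 + l**2) = 6 + l**2)
u = -535 (u = -(6 + 23**2) = -(6 + 529) = -1*535 = -535)
6**3*(-22 + u) = 6**3*(-22 - 535) = 216*(-557) = -120312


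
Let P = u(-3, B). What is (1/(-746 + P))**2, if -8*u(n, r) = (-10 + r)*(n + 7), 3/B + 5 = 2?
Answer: 4/2193361 ≈ 1.8237e-6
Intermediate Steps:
B = -1 (B = 3/(-5 + 2) = 3/(-3) = 3*(-1/3) = -1)
u(n, r) = -(-10 + r)*(7 + n)/8 (u(n, r) = -(-10 + r)*(n + 7)/8 = -(-10 + r)*(7 + n)/8)
P = 11/2 (P = 35/4 - 7/8*(-1) + (5/4)*(-3) - 1/8*(-3)*(-1) = 35/4 + 7/8 - 15/4 - 3/8 = 11/2 ≈ 5.5000)
(1/(-746 + P))**2 = (1/(-746 + 11/2))**2 = (1/(-1481/2))**2 = (-2/1481)**2 = 4/2193361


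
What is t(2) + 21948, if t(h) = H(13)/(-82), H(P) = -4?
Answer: 899870/41 ≈ 21948.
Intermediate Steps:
t(h) = 2/41 (t(h) = -4/(-82) = -4*(-1/82) = 2/41)
t(2) + 21948 = 2/41 + 21948 = 899870/41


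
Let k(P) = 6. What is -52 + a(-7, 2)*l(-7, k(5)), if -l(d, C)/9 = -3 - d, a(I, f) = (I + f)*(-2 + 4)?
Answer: 308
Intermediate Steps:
a(I, f) = 2*I + 2*f (a(I, f) = (I + f)*2 = 2*I + 2*f)
l(d, C) = 27 + 9*d (l(d, C) = -9*(-3 - d) = 27 + 9*d)
-52 + a(-7, 2)*l(-7, k(5)) = -52 + (2*(-7) + 2*2)*(27 + 9*(-7)) = -52 + (-14 + 4)*(27 - 63) = -52 - 10*(-36) = -52 + 360 = 308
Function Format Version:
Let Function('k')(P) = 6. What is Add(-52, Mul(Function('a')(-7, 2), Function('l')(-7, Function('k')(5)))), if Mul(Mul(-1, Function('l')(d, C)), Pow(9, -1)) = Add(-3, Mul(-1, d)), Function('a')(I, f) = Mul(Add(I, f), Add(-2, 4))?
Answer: 308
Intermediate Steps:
Function('a')(I, f) = Add(Mul(2, I), Mul(2, f)) (Function('a')(I, f) = Mul(Add(I, f), 2) = Add(Mul(2, I), Mul(2, f)))
Function('l')(d, C) = Add(27, Mul(9, d)) (Function('l')(d, C) = Mul(-9, Add(-3, Mul(-1, d))) = Add(27, Mul(9, d)))
Add(-52, Mul(Function('a')(-7, 2), Function('l')(-7, Function('k')(5)))) = Add(-52, Mul(Add(Mul(2, -7), Mul(2, 2)), Add(27, Mul(9, -7)))) = Add(-52, Mul(Add(-14, 4), Add(27, -63))) = Add(-52, Mul(-10, -36)) = Add(-52, 360) = 308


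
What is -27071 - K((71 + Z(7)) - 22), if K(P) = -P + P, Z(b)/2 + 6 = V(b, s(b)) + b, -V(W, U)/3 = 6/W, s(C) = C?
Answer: -27071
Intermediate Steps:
V(W, U) = -18/W
Z(b) = -12 - 36/b + 2*b (Z(b) = -12 + 2*(-18/b + b) = -12 + 2*(b - 18/b) = -12 + (-36/b + 2*b) = -12 - 36/b + 2*b)
K(P) = 0
-27071 - K((71 + Z(7)) - 22) = -27071 - 1*0 = -27071 + 0 = -27071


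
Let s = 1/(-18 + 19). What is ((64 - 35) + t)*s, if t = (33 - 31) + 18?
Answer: 49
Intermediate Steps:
s = 1 (s = 1/1 = 1)
t = 20 (t = 2 + 18 = 20)
((64 - 35) + t)*s = ((64 - 35) + 20)*1 = (29 + 20)*1 = 49*1 = 49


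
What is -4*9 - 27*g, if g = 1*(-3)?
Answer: 45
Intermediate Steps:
g = -3
-4*9 - 27*g = -4*9 - 27*(-3) = -36 + 81 = 45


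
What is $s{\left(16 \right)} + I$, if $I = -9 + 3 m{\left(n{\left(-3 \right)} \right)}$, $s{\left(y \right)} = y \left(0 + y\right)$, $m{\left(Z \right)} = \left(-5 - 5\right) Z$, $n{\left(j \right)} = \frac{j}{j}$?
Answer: $217$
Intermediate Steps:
$n{\left(j \right)} = 1$
$m{\left(Z \right)} = - 10 Z$
$s{\left(y \right)} = y^{2}$ ($s{\left(y \right)} = y y = y^{2}$)
$I = -39$ ($I = -9 + 3 \left(\left(-10\right) 1\right) = -9 + 3 \left(-10\right) = -9 - 30 = -39$)
$s{\left(16 \right)} + I = 16^{2} - 39 = 256 - 39 = 217$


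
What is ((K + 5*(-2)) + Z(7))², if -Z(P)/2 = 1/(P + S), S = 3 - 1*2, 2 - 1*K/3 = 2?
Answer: 1681/16 ≈ 105.06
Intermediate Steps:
K = 0 (K = 6 - 3*2 = 6 - 6 = 0)
S = 1 (S = 3 - 2 = 1)
Z(P) = -2/(1 + P) (Z(P) = -2/(P + 1) = -2/(1 + P))
((K + 5*(-2)) + Z(7))² = ((0 + 5*(-2)) - 2/(1 + 7))² = ((0 - 10) - 2/8)² = (-10 - 2*⅛)² = (-10 - ¼)² = (-41/4)² = 1681/16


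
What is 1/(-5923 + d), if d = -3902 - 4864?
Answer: -1/14689 ≈ -6.8078e-5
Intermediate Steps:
d = -8766
1/(-5923 + d) = 1/(-5923 - 8766) = 1/(-14689) = -1/14689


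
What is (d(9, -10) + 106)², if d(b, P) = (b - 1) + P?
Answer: 10816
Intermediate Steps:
d(b, P) = -1 + P + b (d(b, P) = (-1 + b) + P = -1 + P + b)
(d(9, -10) + 106)² = ((-1 - 10 + 9) + 106)² = (-2 + 106)² = 104² = 10816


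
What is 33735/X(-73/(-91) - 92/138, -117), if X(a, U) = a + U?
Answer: -9209655/31904 ≈ -288.67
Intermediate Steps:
X(a, U) = U + a
33735/X(-73/(-91) - 92/138, -117) = 33735/(-117 + (-73/(-91) - 92/138)) = 33735/(-117 + (-73*(-1/91) - 92*1/138)) = 33735/(-117 + (73/91 - ⅔)) = 33735/(-117 + 37/273) = 33735/(-31904/273) = 33735*(-273/31904) = -9209655/31904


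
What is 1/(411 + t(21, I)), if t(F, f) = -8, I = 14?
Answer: 1/403 ≈ 0.0024814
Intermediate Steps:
1/(411 + t(21, I)) = 1/(411 - 8) = 1/403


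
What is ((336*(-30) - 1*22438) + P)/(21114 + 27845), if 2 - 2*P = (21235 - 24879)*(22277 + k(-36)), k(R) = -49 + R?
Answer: 40401307/48959 ≈ 825.21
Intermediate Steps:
P = 40433825 (P = 1 - (21235 - 24879)*(22277 + (-49 - 36))/2 = 1 - (-1822)*(22277 - 85) = 1 - (-1822)*22192 = 1 - ½*(-80867648) = 1 + 40433824 = 40433825)
((336*(-30) - 1*22438) + P)/(21114 + 27845) = ((336*(-30) - 1*22438) + 40433825)/(21114 + 27845) = ((-10080 - 22438) + 40433825)/48959 = (-32518 + 40433825)*(1/48959) = 40401307*(1/48959) = 40401307/48959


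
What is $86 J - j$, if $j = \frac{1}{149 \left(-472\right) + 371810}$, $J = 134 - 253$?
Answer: $- \frac{3085366789}{301482} \approx -10234.0$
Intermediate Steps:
$J = -119$ ($J = 134 - 253 = -119$)
$j = \frac{1}{301482}$ ($j = \frac{1}{-70328 + 371810} = \frac{1}{301482} \approx 3.3169 \cdot 10^{-6}$)
$86 J - j = 86 \left(-119\right) - \frac{1}{301482} = -10234 - \frac{1}{301482} = - \frac{3085366789}{301482}$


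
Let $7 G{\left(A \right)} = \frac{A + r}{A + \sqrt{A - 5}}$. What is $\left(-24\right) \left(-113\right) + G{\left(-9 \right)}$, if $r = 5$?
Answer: $\frac{1803516}{665} + \frac{4 i \sqrt{14}}{665} \approx 2712.1 + 0.022506 i$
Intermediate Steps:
$G{\left(A \right)} = \frac{5 + A}{7 \left(A + \sqrt{-5 + A}\right)}$ ($G{\left(A \right)} = \frac{\left(A + 5\right) \frac{1}{A + \sqrt{A - 5}}}{7} = \frac{\left(5 + A\right) \frac{1}{A + \sqrt{-5 + A}}}{7} = \frac{\frac{1}{A + \sqrt{-5 + A}} \left(5 + A\right)}{7} = \frac{5 + A}{7 \left(A + \sqrt{-5 + A}\right)}$)
$\left(-24\right) \left(-113\right) + G{\left(-9 \right)} = \left(-24\right) \left(-113\right) + \frac{5 - 9}{7 \left(-9 + \sqrt{-5 - 9}\right)} = 2712 + \frac{1}{7} \frac{1}{-9 + \sqrt{-14}} \left(-4\right) = 2712 + \frac{1}{7} \frac{1}{-9 + i \sqrt{14}} \left(-4\right) = 2712 - \frac{4}{7 \left(-9 + i \sqrt{14}\right)}$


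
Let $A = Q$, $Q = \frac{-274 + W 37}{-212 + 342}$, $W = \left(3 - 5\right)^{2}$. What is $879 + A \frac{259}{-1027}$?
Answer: $\frac{58693962}{66755} \approx 879.24$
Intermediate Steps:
$W = 4$ ($W = \left(-2\right)^{2} = 4$)
$Q = - \frac{63}{65}$ ($Q = \frac{-274 + 4 \cdot 37}{-212 + 342} = \frac{-274 + 148}{130} = \left(-126\right) \frac{1}{130} = - \frac{63}{65} \approx -0.96923$)
$A = - \frac{63}{65} \approx -0.96923$
$879 + A \frac{259}{-1027} = 879 - \frac{63 \frac{259}{-1027}}{65} = 879 - \frac{63 \cdot 259 \left(- \frac{1}{1027}\right)}{65} = 879 - - \frac{16317}{66755} = 879 + \frac{16317}{66755} = \frac{58693962}{66755}$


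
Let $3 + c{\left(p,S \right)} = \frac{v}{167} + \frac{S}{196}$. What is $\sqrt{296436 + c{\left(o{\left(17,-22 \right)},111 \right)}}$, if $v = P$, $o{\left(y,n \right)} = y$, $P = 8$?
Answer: $\frac{\sqrt{1620378465187}}{2338} \approx 544.46$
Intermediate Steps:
$v = 8$
$c{\left(p,S \right)} = - \frac{493}{167} + \frac{S}{196}$ ($c{\left(p,S \right)} = -3 + \left(\frac{8}{167} + \frac{S}{196}\right) = - \frac{493}{167} + \frac{S}{196}$)
$\sqrt{296436 + c{\left(o{\left(17,-22 \right)},111 \right)}} = \sqrt{296436 + \left(- \frac{493}{167} + \frac{1}{196} \cdot 111\right)} = \sqrt{296436 + \left(- \frac{493}{167} + \frac{111}{196}\right)} = \sqrt{296436 - \frac{78091}{32732}} = \sqrt{\frac{9702865061}{32732}} = \frac{\sqrt{1620378465187}}{2338}$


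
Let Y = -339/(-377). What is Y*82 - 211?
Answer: -51749/377 ≈ -137.27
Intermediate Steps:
Y = 339/377 (Y = -339*(-1/377) = 339/377 ≈ 0.89920)
Y*82 - 211 = (339/377)*82 - 211 = 27798/377 - 211 = -51749/377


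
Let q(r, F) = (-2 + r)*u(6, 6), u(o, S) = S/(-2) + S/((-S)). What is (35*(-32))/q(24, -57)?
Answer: 140/11 ≈ 12.727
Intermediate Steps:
u(o, S) = -1 - S/2 (u(o, S) = S*(-1/2) + S*(-1/S) = -S/2 - 1 = -1 - S/2)
q(r, F) = 8 - 4*r (q(r, F) = (-2 + r)*(-1 - 1/2*6) = (-2 + r)*(-1 - 3) = (-2 + r)*(-4) = 8 - 4*r)
(35*(-32))/q(24, -57) = (35*(-32))/(8 - 4*24) = -1120/(8 - 96) = -1120/(-88) = -1120*(-1/88) = 140/11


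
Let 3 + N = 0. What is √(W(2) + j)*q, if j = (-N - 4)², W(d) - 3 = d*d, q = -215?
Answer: -430*√2 ≈ -608.11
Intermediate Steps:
W(d) = 3 + d² (W(d) = 3 + d*d = 3 + d²)
N = -3 (N = -3 + 0 = -3)
j = 1 (j = (-1*(-3) - 4)² = (3 - 4)² = (-1)² = 1)
√(W(2) + j)*q = √((3 + 2²) + 1)*(-215) = √((3 + 4) + 1)*(-215) = √(7 + 1)*(-215) = √8*(-215) = (2*√2)*(-215) = -430*√2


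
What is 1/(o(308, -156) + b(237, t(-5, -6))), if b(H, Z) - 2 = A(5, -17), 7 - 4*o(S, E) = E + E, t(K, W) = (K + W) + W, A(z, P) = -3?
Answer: 4/315 ≈ 0.012698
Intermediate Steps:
t(K, W) = K + 2*W
o(S, E) = 7/4 - E/2 (o(S, E) = 7/4 - (E + E)/4 = 7/4 - E/2)
b(H, Z) = -1 (b(H, Z) = 2 - 3 = -1)
1/(o(308, -156) + b(237, t(-5, -6))) = 1/((7/4 - ½*(-156)) - 1) = 1/((7/4 + 78) - 1) = 1/(319/4 - 1) = 1/(315/4) = 4/315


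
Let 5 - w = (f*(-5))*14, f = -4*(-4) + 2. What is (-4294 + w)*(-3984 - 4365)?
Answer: 25289121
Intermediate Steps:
f = 18 (f = 16 + 2 = 18)
w = 1265 (w = 5 - 18*(-5)*14 = 5 - (-90)*14 = 5 - 1*(-1260) = 5 + 1260 = 1265)
(-4294 + w)*(-3984 - 4365) = (-4294 + 1265)*(-3984 - 4365) = -3029*(-8349) = 25289121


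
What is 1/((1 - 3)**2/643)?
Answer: 643/4 ≈ 160.75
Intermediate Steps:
1/((1 - 3)**2/643) = 1/((1/643)*(-2)**2) = 1/((1/643)*4) = 1/(4/643) = 643/4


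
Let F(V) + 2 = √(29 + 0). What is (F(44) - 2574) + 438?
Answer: -2138 + √29 ≈ -2132.6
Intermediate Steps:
F(V) = -2 + √29 (F(V) = -2 + √(29 + 0) = -2 + √29)
(F(44) - 2574) + 438 = ((-2 + √29) - 2574) + 438 = (-2576 + √29) + 438 = -2138 + √29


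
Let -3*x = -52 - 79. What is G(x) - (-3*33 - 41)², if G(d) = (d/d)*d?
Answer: -58669/3 ≈ -19556.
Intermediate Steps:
x = 131/3 (x = -(-52 - 79)/3 = -⅓*(-131) = 131/3 ≈ 43.667)
G(d) = d (G(d) = 1*d = d)
G(x) - (-3*33 - 41)² = 131/3 - (-3*33 - 41)² = 131/3 - (-99 - 41)² = 131/3 - 1*(-140)² = 131/3 - 1*19600 = 131/3 - 19600 = -58669/3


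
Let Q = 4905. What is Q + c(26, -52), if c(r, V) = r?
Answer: 4931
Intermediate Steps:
Q + c(26, -52) = 4905 + 26 = 4931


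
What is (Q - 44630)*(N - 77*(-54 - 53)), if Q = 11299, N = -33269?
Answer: 834274930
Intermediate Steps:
(Q - 44630)*(N - 77*(-54 - 53)) = (11299 - 44630)*(-33269 - 77*(-54 - 53)) = -33331*(-33269 - 77*(-107)) = -33331*(-33269 + 8239) = -33331*(-25030) = 834274930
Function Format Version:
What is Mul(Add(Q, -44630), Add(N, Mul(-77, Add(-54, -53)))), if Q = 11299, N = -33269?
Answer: 834274930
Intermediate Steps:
Mul(Add(Q, -44630), Add(N, Mul(-77, Add(-54, -53)))) = Mul(Add(11299, -44630), Add(-33269, Mul(-77, Add(-54, -53)))) = Mul(-33331, Add(-33269, Mul(-77, -107))) = Mul(-33331, Add(-33269, 8239)) = Mul(-33331, -25030) = 834274930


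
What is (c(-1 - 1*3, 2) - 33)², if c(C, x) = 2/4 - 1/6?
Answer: 9604/9 ≈ 1067.1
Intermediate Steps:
c(C, x) = ⅓ (c(C, x) = 2*(¼) - 1*⅙ = ½ - ⅙ = ⅓)
(c(-1 - 1*3, 2) - 33)² = (⅓ - 33)² = (-98/3)² = 9604/9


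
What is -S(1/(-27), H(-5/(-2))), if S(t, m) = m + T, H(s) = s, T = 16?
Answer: -37/2 ≈ -18.500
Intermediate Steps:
S(t, m) = 16 + m (S(t, m) = m + 16 = 16 + m)
-S(1/(-27), H(-5/(-2))) = -(16 - 5/(-2)) = -(16 - 5*(-1/2)) = -(16 + 5/2) = -1*37/2 = -37/2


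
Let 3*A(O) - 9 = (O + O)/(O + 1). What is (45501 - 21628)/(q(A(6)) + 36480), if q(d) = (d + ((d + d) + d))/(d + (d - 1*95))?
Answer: 2936379/4487020 ≈ 0.65442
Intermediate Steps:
A(O) = 3 + 2*O/(3*(1 + O)) (A(O) = 3 + ((O + O)/(O + 1))/3 = 3 + ((2*O)/(1 + O))/3 = 3 + (2*O/(1 + O))/3 = 3 + 2*O/(3*(1 + O)))
q(d) = 4*d/(-95 + 2*d) (q(d) = (d + (2*d + d))/(d + (d - 95)) = (d + 3*d)/(d + (-95 + d)) = (4*d)/(-95 + 2*d) = 4*d/(-95 + 2*d))
(45501 - 21628)/(q(A(6)) + 36480) = (45501 - 21628)/(4*((9 + 11*6)/(3*(1 + 6)))/(-95 + 2*((9 + 11*6)/(3*(1 + 6)))) + 36480) = 23873/(4*((⅓)*(9 + 66)/7)/(-95 + 2*((⅓)*(9 + 66)/7)) + 36480) = 23873/(4*((⅓)*(⅐)*75)/(-95 + 2*((⅓)*(⅐)*75)) + 36480) = 23873/(4*(25/7)/(-95 + 2*(25/7)) + 36480) = 23873/(4*(25/7)/(-95 + 50/7) + 36480) = 23873/(4*(25/7)/(-615/7) + 36480) = 23873/(4*(25/7)*(-7/615) + 36480) = 23873/(-20/123 + 36480) = 23873/(4487020/123) = 23873*(123/4487020) = 2936379/4487020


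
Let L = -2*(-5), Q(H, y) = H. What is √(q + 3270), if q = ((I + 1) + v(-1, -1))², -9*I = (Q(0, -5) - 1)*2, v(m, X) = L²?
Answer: √1094791/9 ≈ 116.26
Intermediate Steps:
L = 10
v(m, X) = 100 (v(m, X) = 10² = 100)
I = 2/9 (I = -(0 - 1)*2/9 = -(-1)*2/9 = -⅑*(-2) = 2/9 ≈ 0.22222)
q = 829921/81 (q = ((2/9 + 1) + 100)² = (11/9 + 100)² = (911/9)² = 829921/81 ≈ 10246.)
√(q + 3270) = √(829921/81 + 3270) = √(1094791/81) = √1094791/9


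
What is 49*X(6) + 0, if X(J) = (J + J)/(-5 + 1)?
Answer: -147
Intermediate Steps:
X(J) = -J/2 (X(J) = (2*J)/(-4) = (2*J)*(-¼) = -J/2)
49*X(6) + 0 = 49*(-½*6) + 0 = 49*(-3) + 0 = -147 + 0 = -147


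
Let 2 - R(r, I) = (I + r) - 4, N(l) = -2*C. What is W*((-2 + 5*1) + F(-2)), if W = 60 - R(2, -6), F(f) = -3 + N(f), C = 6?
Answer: -600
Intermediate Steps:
N(l) = -12 (N(l) = -2*6 = -12)
R(r, I) = 6 - I - r (R(r, I) = 2 - ((I + r) - 4) = 2 - (-4 + I + r) = 2 + (4 - I - r) = 6 - I - r)
F(f) = -15 (F(f) = -3 - 12 = -15)
W = 50 (W = 60 - (6 - 1*(-6) - 1*2) = 60 - (6 + 6 - 2) = 60 - 1*10 = 60 - 10 = 50)
W*((-2 + 5*1) + F(-2)) = 50*((-2 + 5*1) - 15) = 50*((-2 + 5) - 15) = 50*(3 - 15) = 50*(-12) = -600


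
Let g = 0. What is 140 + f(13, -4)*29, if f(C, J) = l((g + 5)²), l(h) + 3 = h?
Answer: 778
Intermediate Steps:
l(h) = -3 + h
f(C, J) = 22 (f(C, J) = -3 + (0 + 5)² = -3 + 5² = -3 + 25 = 22)
140 + f(13, -4)*29 = 140 + 22*29 = 140 + 638 = 778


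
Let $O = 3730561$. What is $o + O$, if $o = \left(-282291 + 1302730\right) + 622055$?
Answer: $5373055$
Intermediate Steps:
$o = 1642494$ ($o = 1020439 + 622055 = 1642494$)
$o + O = 1642494 + 3730561 = 5373055$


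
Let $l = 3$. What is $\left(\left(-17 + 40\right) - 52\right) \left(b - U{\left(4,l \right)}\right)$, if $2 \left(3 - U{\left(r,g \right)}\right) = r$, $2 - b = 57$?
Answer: $1624$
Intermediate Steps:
$b = -55$ ($b = 2 - 57 = -55$)
$U{\left(r,g \right)} = 3 - \frac{r}{2}$
$\left(\left(-17 + 40\right) - 52\right) \left(b - U{\left(4,l \right)}\right) = \left(\left(-17 + 40\right) - 52\right) \left(-55 - \left(3 - 2\right)\right) = \left(23 - 52\right) \left(-55 - \left(3 - 2\right)\right) = - 29 \left(-55 - 1\right) = \left(-29\right) \left(-56\right) = 1624$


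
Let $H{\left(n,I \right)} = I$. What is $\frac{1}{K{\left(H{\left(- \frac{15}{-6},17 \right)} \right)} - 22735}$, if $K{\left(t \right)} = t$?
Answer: $- \frac{1}{22718} \approx -4.4018 \cdot 10^{-5}$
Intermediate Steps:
$\frac{1}{K{\left(H{\left(- \frac{15}{-6},17 \right)} \right)} - 22735} = \frac{1}{17 - 22735} = \frac{1}{-22718} = - \frac{1}{22718}$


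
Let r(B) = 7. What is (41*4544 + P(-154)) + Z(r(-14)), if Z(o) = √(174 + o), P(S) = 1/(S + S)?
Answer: 57381631/308 + √181 ≈ 1.8632e+5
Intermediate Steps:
P(S) = 1/(2*S)
(41*4544 + P(-154)) + Z(r(-14)) = (41*4544 + (½)/(-154)) + √(174 + 7) = (186304 + (½)*(-1/154)) + √181 = (186304 - 1/308) + √181 = 57381631/308 + √181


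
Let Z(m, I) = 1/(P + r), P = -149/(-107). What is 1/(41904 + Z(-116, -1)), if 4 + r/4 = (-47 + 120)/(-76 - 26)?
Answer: 95335/3994912383 ≈ 2.3864e-5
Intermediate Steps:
P = 149/107 (P = -149*(-1/107) = 149/107 ≈ 1.3925)
r = -962/51 (r = -16 + 4*((-47 + 120)/(-76 - 26)) = -16 + 4*(73/(-102)) = -16 + 4*(73*(-1/102)) = -16 + 4*(-73/102) = -16 - 146/51 = -962/51 ≈ -18.863)
Z(m, I) = -5457/95335 (Z(m, I) = 1/(149/107 - 962/51) = 1/(-95335/5457) = -5457/95335)
1/(41904 + Z(-116, -1)) = 1/(41904 - 5457/95335) = 1/(3994912383/95335) = 95335/3994912383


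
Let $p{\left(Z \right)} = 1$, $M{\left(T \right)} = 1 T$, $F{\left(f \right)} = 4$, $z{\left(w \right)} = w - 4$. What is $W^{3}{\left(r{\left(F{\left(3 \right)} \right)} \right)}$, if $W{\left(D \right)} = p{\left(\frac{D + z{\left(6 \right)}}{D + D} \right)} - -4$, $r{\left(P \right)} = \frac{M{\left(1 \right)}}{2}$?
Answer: $125$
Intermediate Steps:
$z{\left(w \right)} = -4 + w$ ($z{\left(w \right)} = w - 4 = -4 + w$)
$M{\left(T \right)} = T$
$r{\left(P \right)} = \frac{1}{2}$ ($r{\left(P \right)} = 1 \cdot \frac{1}{2} = \frac{1}{2}$)
$W{\left(D \right)} = 5$ ($W{\left(D \right)} = 1 - -4 = 1 + 4 = 5$)
$W^{3}{\left(r{\left(F{\left(3 \right)} \right)} \right)} = 5^{3} = 125$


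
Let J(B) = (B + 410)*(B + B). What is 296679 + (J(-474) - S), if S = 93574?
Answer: 263777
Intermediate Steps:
J(B) = 2*B*(410 + B) (J(B) = (410 + B)*(2*B) = 2*B*(410 + B))
296679 + (J(-474) - S) = 296679 + (2*(-474)*(410 - 474) - 1*93574) = 296679 + (2*(-474)*(-64) - 93574) = 296679 + (60672 - 93574) = 296679 - 32902 = 263777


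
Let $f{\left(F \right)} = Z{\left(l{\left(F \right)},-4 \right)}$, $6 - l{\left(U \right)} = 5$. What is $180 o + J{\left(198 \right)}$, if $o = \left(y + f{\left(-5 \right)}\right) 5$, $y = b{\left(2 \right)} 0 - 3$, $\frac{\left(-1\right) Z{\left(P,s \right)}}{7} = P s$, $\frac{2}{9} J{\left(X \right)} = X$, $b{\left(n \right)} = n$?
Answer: $23391$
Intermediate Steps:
$l{\left(U \right)} = 1$ ($l{\left(U \right)} = 6 - 5 = 1$)
$J{\left(X \right)} = \frac{9 X}{2}$
$Z{\left(P,s \right)} = - 7 P s$
$f{\left(F \right)} = 28$ ($f{\left(F \right)} = \left(-7\right) 1 \left(-4\right) = 28$)
$y = -3$ ($y = 2 \cdot 0 - 3 = 0 - 3 = -3$)
$o = 125$ ($o = \left(-3 + 28\right) 5 = 25 \cdot 5 = 125$)
$180 o + J{\left(198 \right)} = 180 \cdot 125 + \frac{9}{2} \cdot 198 = 22500 + 891 = 23391$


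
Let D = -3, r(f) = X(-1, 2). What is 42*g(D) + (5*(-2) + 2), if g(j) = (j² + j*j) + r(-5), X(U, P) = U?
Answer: 706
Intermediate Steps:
r(f) = -1
g(j) = -1 + 2*j² (g(j) = (j² + j*j) - 1 = (j² + j²) - 1 = 2*j² - 1 = -1 + 2*j²)
42*g(D) + (5*(-2) + 2) = 42*(-1 + 2*(-3)²) + (5*(-2) + 2) = 42*(-1 + 2*9) + (-10 + 2) = 42*(-1 + 18) - 8 = 42*17 - 8 = 714 - 8 = 706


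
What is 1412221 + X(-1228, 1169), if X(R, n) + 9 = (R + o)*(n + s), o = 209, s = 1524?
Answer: -1331955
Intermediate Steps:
X(R, n) = -9 + (209 + R)*(1524 + n) (X(R, n) = -9 + (R + 209)*(n + 1524) = -9 + (209 + R)*(1524 + n))
1412221 + X(-1228, 1169) = 1412221 + (318507 + 209*1169 + 1524*(-1228) - 1228*1169) = 1412221 + (318507 + 244321 - 1871472 - 1435532) = 1412221 - 2744176 = -1331955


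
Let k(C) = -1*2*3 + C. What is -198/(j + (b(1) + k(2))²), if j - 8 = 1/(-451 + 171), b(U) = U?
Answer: -55440/4759 ≈ -11.650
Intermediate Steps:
k(C) = -6 + C (k(C) = -2*3 + C = -6 + C)
j = 2239/280 (j = 8 + 1/(-451 + 171) = 8 + 1/(-280) = 8 - 1/280 = 2239/280 ≈ 7.9964)
-198/(j + (b(1) + k(2))²) = -198/(2239/280 + (1 + (-6 + 2))²) = -198/(2239/280 + (1 - 4)²) = -198/(2239/280 + (-3)²) = -198/(2239/280 + 9) = -198/(4759/280) = (280/4759)*(-198) = -55440/4759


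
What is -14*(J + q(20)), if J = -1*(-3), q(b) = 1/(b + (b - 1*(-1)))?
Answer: -1736/41 ≈ -42.341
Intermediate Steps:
q(b) = 1/(1 + 2*b) (q(b) = 1/(b + (b + 1)) = 1/(b + (1 + b)) = 1/(1 + 2*b))
J = 3
-14*(J + q(20)) = -14*(3 + 1/(1 + 2*20)) = -14*(3 + 1/(1 + 40)) = -14*(3 + 1/41) = -14*124/41 = -1736/41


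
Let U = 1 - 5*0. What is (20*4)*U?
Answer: 80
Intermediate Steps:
U = 1 (U = 1 + 0 = 1)
(20*4)*U = (20*4)*1 = 80*1 = 80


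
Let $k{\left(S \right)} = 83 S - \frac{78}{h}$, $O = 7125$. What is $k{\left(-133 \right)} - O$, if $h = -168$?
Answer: $- \frac{508579}{28} \approx -18164.0$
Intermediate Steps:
$k{\left(S \right)} = \frac{13}{28} + 83 S$ ($k{\left(S \right)} = 83 S - \frac{78}{-168} = 83 S - - \frac{13}{28} = 83 S + \frac{13}{28} = \frac{13}{28} + 83 S$)
$k{\left(-133 \right)} - O = \left(\frac{13}{28} + 83 \left(-133\right)\right) - 7125 = \left(\frac{13}{28} - 11039\right) - 7125 = - \frac{309079}{28} - 7125 = - \frac{508579}{28}$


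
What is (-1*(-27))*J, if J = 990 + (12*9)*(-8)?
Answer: 3402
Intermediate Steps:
J = 126 (J = 990 + 108*(-8) = 990 - 864 = 126)
(-1*(-27))*J = -1*(-27)*126 = 27*126 = 3402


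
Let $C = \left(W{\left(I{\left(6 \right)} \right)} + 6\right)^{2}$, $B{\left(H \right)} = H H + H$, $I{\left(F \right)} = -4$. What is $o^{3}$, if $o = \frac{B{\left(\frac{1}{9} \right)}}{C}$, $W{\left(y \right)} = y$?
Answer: $\frac{125}{4251528} \approx 2.9401 \cdot 10^{-5}$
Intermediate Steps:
$B{\left(H \right)} = H + H^{2}$ ($B{\left(H \right)} = H^{2} + H = H + H^{2}$)
$C = 4$ ($C = \left(-4 + 6\right)^{2} = 2^{2} = 4$)
$o = \frac{5}{162}$ ($o = \frac{\frac{1}{9} \left(1 + \frac{1}{9}\right)}{4} = \frac{1 + \frac{1}{9}}{9} \cdot \frac{1}{4} = \frac{1}{9} \cdot \frac{10}{9} \cdot \frac{1}{4} = \frac{10}{81} \cdot \frac{1}{4} = \frac{5}{162} \approx 0.030864$)
$o^{3} = \left(\frac{5}{162}\right)^{3} = \frac{125}{4251528}$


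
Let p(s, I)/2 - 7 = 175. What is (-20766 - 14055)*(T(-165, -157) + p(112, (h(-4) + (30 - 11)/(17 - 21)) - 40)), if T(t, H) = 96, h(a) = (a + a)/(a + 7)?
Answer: -16017660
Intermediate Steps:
h(a) = 2*a/(7 + a) (h(a) = (2*a)/(7 + a) = 2*a/(7 + a))
p(s, I) = 364 (p(s, I) = 14 + 2*175 = 14 + 350 = 364)
(-20766 - 14055)*(T(-165, -157) + p(112, (h(-4) + (30 - 11)/(17 - 21)) - 40)) = (-20766 - 14055)*(96 + 364) = -34821*460 = -16017660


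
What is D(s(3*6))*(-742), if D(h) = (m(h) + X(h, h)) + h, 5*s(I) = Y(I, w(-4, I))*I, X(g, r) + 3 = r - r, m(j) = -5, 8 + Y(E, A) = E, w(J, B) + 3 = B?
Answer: -20776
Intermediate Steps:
w(J, B) = -3 + B
Y(E, A) = -8 + E
X(g, r) = -3 (X(g, r) = -3 + (r - r) = -3 + 0 = -3)
s(I) = I*(-8 + I)/5 (s(I) = ((-8 + I)*I)/5 = (I*(-8 + I))/5 = I*(-8 + I)/5)
D(h) = -8 + h (D(h) = (-5 - 3) + h = -8 + h)
D(s(3*6))*(-742) = (-8 + (3*6)*(-8 + 3*6)/5)*(-742) = (-8 + (⅕)*18*(-8 + 18))*(-742) = (-8 + (⅕)*18*10)*(-742) = (-8 + 36)*(-742) = 28*(-742) = -20776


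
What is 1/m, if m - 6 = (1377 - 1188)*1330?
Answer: 1/251376 ≈ 3.9781e-6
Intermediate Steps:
m = 251376 (m = 6 + (1377 - 1188)*1330 = 6 + 189*1330 = 6 + 251370 = 251376)
1/m = 1/251376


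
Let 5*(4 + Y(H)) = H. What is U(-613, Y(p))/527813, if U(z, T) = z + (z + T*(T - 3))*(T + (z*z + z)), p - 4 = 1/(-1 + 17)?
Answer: -911647855003/2161922048 ≈ -421.68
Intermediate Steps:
p = 65/16 (p = 4 + 1/(-1 + 17) = 4 + 1/16 = 65/16 ≈ 4.0625)
Y(H) = -4 + H/5
U(z, T) = z + (z + T*(-3 + T))*(T + z + z²) (U(z, T) = z + (z + T*(-3 + T))*(T + (z² + z)) = z + (z + T*(-3 + T))*(T + (z + z²)) = z + (z + T*(-3 + T))*(T + z + z²))
U(-613, Y(p))/527813 = (-613 + (-4 + (⅕)*(65/16))³ + (-613)² + (-613)³ - 3*(-4 + (⅕)*(65/16))² - 613*(-4 + (⅕)*(65/16))² + (-4 + (⅕)*(65/16))²*(-613)² - 3*(-4 + (⅕)*(65/16))*(-613)² - 2*(-4 + (⅕)*(65/16))*(-613))/527813 = (-613 + (-4 + 13/16)³ + 375769 - 230346397 - 3*(-4 + 13/16)² - 613*(-4 + 13/16)² + (-4 + 13/16)²*375769 - 3*(-4 + 13/16)*375769 - 2*(-4 + 13/16)*(-613))*(1/527813) = (-613 + (-51/16)³ + 375769 - 230346397 - 3*(-51/16)² - 613*(-51/16)² + (-51/16)²*375769 - 3*(-51/16)*375769 - 2*(-51/16)*(-613))*(1/527813) = (-613 - 132651/4096 + 375769 - 230346397 - 3*2601/256 - 613*2601/256 + (2601/256)*375769 + 57492657/16 - 31263/8)*(1/527813) = (-613 - 132651/4096 + 375769 - 230346397 - 7803/256 - 1594413/256 + 977375169/256 + 57492657/16 - 31263/8)*(1/527813) = -911647855003/4096*1/527813 = -911647855003/2161922048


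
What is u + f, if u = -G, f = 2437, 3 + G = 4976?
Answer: -2536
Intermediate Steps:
G = 4973 (G = -3 + 4976 = 4973)
u = -4973 (u = -1*4973 = -4973)
u + f = -4973 + 2437 = -2536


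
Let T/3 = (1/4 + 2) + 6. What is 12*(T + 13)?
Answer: 453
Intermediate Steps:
T = 99/4 (T = 3*((1/4 + 2) + 6) = 3*((¼ + 2) + 6) = 3*(9/4 + 6) = 3*(33/4) = 99/4 ≈ 24.750)
12*(T + 13) = 12*(99/4 + 13) = 12*(151/4) = 453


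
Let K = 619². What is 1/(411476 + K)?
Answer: 1/794637 ≈ 1.2584e-6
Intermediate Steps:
K = 383161
1/(411476 + K) = 1/(411476 + 383161) = 1/794637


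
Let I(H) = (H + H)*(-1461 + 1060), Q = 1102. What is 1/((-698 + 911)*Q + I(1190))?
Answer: -1/719654 ≈ -1.3896e-6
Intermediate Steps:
I(H) = -802*H (I(H) = (2*H)*(-401) = -802*H)
1/((-698 + 911)*Q + I(1190)) = 1/((-698 + 911)*1102 - 802*1190) = 1/(213*1102 - 954380) = 1/(234726 - 954380) = 1/(-719654) = -1/719654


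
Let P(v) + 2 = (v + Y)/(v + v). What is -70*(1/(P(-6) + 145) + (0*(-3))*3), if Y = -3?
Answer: -56/115 ≈ -0.48696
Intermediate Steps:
P(v) = -2 + (-3 + v)/(2*v) (P(v) = -2 + (v - 3)/(v + v) = -2 + (-3 + v)/((2*v)) = -2 + (-3 + v)*(1/(2*v)) = -2 + (-3 + v)/(2*v))
-70*(1/(P(-6) + 145) + (0*(-3))*3) = -70*(1/((3/2)*(-1 - 1*(-6))/(-6) + 145) + (0*(-3))*3) = -70*(1/((3/2)*(-1/6)*(-1 + 6) + 145) + 0*3) = -70*(1/((3/2)*(-1/6)*5 + 145) + 0) = -70*(1/(-5/4 + 145) + 0) = -70*(1/(575/4) + 0) = -70*(4/575 + 0) = -70*4/575 = -56/115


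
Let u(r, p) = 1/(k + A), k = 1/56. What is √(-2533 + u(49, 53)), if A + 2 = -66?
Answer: I*√453229789/423 ≈ 50.329*I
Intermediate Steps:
k = 1/56 ≈ 0.017857
A = -68 (A = -2 - 66 = -68)
u(r, p) = -56/3807 (u(r, p) = 1/(1/56 - 68) = 1/(-3807/56) = -56/3807)
√(-2533 + u(49, 53)) = √(-2533 - 56/3807) = √(-9643187/3807) = I*√453229789/423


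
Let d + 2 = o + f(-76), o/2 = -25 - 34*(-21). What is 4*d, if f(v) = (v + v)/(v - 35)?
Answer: 611552/111 ≈ 5509.5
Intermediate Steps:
f(v) = 2*v/(-35 + v) (f(v) = (2*v)/(-35 + v) = 2*v/(-35 + v))
o = 1378 (o = 2*(-25 - 34*(-21)) = 2*(-25 + 714) = 2*689 = 1378)
d = 152888/111 (d = -2 + (1378 + 2*(-76)/(-35 - 76)) = -2 + (1378 + 2*(-76)/(-111)) = -2 + (1378 + 2*(-76)*(-1/111)) = -2 + (1378 + 152/111) = -2 + 153110/111 = 152888/111 ≈ 1377.4)
4*d = 4*(152888/111) = 611552/111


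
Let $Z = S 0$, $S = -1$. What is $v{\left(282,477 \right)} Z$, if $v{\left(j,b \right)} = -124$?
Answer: $0$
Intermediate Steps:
$Z = 0$ ($Z = \left(-1\right) 0 = 0$)
$v{\left(282,477 \right)} Z = \left(-124\right) 0 = 0$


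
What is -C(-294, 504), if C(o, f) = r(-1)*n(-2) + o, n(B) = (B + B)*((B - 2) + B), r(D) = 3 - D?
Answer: 198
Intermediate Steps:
n(B) = 2*B*(-2 + 2*B) (n(B) = (2*B)*((-2 + B) + B) = (2*B)*(-2 + 2*B) = 2*B*(-2 + 2*B))
C(o, f) = 96 + o (C(o, f) = (3 - 1*(-1))*(4*(-2)*(-1 - 2)) + o = (3 + 1)*(4*(-2)*(-3)) + o = 4*24 + o = 96 + o)
-C(-294, 504) = -(96 - 294) = -1*(-198) = 198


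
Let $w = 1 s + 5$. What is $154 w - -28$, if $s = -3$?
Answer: $336$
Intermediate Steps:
$w = 2$ ($w = 1 \left(-3\right) + 5 = -3 + 5 = 2$)
$154 w - -28 = 154 \cdot 2 - -28 = 308 + \left(-22 + 50\right) = 308 + 28 = 336$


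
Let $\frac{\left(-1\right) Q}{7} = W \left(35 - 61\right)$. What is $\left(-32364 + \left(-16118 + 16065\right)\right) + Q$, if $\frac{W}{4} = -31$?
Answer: $-54985$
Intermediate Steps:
$W = -124$ ($W = 4 \left(-31\right) = -124$)
$Q = -22568$ ($Q = - 7 \left(- 124 \left(35 - 61\right)\right) = - 7 \left(\left(-124\right) \left(-26\right)\right) = \left(-7\right) 3224 = -22568$)
$\left(-32364 + \left(-16118 + 16065\right)\right) + Q = \left(-32364 + \left(-16118 + 16065\right)\right) - 22568 = \left(-32364 - 53\right) - 22568 = -32417 - 22568 = -54985$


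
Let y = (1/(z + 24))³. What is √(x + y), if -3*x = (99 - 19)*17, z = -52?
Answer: I*√626949183/1176 ≈ 21.292*I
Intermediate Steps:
x = -1360/3 (x = -(99 - 19)*17/3 = -80*17/3 = -⅓*1360 = -1360/3 ≈ -453.33)
y = -1/21952 (y = (1/(-52 + 24))³ = (1/(-28))³ = (-1/28)³ = -1/21952 ≈ -4.5554e-5)
√(x + y) = √(-1360/3 - 1/21952) = √(-29854723/65856) = I*√626949183/1176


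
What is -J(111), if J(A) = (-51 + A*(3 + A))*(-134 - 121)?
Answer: 3213765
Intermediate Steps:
J(A) = 13005 - 255*A*(3 + A) (J(A) = (-51 + A*(3 + A))*(-255) = 13005 - 255*A*(3 + A))
-J(111) = -(13005 - 765*111 - 255*111²) = -(13005 - 84915 - 255*12321) = -(13005 - 84915 - 3141855) = -1*(-3213765) = 3213765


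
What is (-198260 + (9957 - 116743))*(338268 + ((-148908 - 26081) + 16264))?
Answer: -54768873978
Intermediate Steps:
(-198260 + (9957 - 116743))*(338268 + ((-148908 - 26081) + 16264)) = (-198260 - 106786)*(338268 + (-174989 + 16264)) = -305046*(338268 - 158725) = -305046*179543 = -54768873978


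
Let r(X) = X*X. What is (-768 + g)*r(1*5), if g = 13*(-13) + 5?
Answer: -23300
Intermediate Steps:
r(X) = X²
g = -164 (g = -169 + 5 = -164)
(-768 + g)*r(1*5) = (-768 - 164)*(1*5)² = -932*5² = -932*25 = -23300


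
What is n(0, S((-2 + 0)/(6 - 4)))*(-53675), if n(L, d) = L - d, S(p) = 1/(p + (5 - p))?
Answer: 10735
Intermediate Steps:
S(p) = ⅕ (S(p) = 1/5 = ⅕)
n(0, S((-2 + 0)/(6 - 4)))*(-53675) = (0 - 1*⅕)*(-53675) = (0 - ⅕)*(-53675) = -⅕*(-53675) = 10735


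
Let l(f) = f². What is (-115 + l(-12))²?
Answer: 841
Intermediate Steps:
(-115 + l(-12))² = (-115 + (-12)²)² = (-115 + 144)² = 29² = 841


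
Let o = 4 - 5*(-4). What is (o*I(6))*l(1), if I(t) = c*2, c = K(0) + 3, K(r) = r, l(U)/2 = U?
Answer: 288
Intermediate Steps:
l(U) = 2*U
o = 24 (o = 4 + 20 = 24)
c = 3 (c = 0 + 3 = 3)
I(t) = 6 (I(t) = 3*2 = 6)
(o*I(6))*l(1) = (24*6)*(2*1) = 144*2 = 288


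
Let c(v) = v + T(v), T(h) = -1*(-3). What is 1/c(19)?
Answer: 1/22 ≈ 0.045455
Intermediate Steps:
T(h) = 3
c(v) = 3 + v (c(v) = v + 3 = 3 + v)
1/c(19) = 1/(3 + 19) = 1/22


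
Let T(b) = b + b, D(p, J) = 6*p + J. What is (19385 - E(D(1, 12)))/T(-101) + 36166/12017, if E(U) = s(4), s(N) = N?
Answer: -225595945/2427434 ≈ -92.936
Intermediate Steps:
D(p, J) = J + 6*p
E(U) = 4
T(b) = 2*b
(19385 - E(D(1, 12)))/T(-101) + 36166/12017 = (19385 - 1*4)/((2*(-101))) + 36166/12017 = (19385 - 4)/(-202) + 36166*(1/12017) = 19381*(-1/202) + 36166/12017 = -19381/202 + 36166/12017 = -225595945/2427434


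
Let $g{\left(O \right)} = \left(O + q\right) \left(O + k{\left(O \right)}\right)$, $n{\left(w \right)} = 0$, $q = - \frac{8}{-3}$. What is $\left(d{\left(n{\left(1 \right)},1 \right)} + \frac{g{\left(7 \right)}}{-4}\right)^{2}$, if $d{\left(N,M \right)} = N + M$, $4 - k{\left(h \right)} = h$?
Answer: $\frac{676}{9} \approx 75.111$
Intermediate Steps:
$q = \frac{8}{3}$ ($q = \left(-8\right) \left(- \frac{1}{3}\right) = \frac{8}{3} \approx 2.6667$)
$k{\left(h \right)} = 4 - h$
$d{\left(N,M \right)} = M + N$
$g{\left(O \right)} = \frac{32}{3} + 4 O$ ($g{\left(O \right)} = \left(O + \frac{8}{3}\right) \left(O - \left(-4 + O\right)\right) = \left(\frac{8}{3} + O\right) 4 = \frac{32}{3} + 4 O$)
$\left(d{\left(n{\left(1 \right)},1 \right)} + \frac{g{\left(7 \right)}}{-4}\right)^{2} = \left(\left(1 + 0\right) + \frac{\frac{32}{3} + 4 \cdot 7}{-4}\right)^{2} = \left(1 + \left(\frac{32}{3} + 28\right) \left(- \frac{1}{4}\right)\right)^{2} = \left(1 + \frac{116}{3} \left(- \frac{1}{4}\right)\right)^{2} = \left(1 - \frac{29}{3}\right)^{2} = \left(- \frac{26}{3}\right)^{2} = \frac{676}{9}$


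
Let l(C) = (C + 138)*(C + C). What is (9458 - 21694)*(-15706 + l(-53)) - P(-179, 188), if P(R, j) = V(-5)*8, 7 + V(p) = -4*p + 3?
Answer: 302424848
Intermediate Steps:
V(p) = -4 - 4*p (V(p) = -7 + (-4*p + 3) = -7 + (3 - 4*p) = -4 - 4*p)
l(C) = 2*C*(138 + C) (l(C) = (138 + C)*(2*C) = 2*C*(138 + C))
P(R, j) = 128 (P(R, j) = (-4 - 4*(-5))*8 = (-4 + 20)*8 = 16*8 = 128)
(9458 - 21694)*(-15706 + l(-53)) - P(-179, 188) = (9458 - 21694)*(-15706 + 2*(-53)*(138 - 53)) - 1*128 = -12236*(-15706 + 2*(-53)*85) - 128 = -12236*(-15706 - 9010) - 128 = -12236*(-24716) - 128 = 302424976 - 128 = 302424848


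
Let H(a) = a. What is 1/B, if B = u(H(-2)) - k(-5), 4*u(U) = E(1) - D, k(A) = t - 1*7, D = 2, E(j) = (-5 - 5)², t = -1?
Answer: 2/65 ≈ 0.030769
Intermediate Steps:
E(j) = 100 (E(j) = (-10)² = 100)
k(A) = -8 (k(A) = -1 - 1*7 = -1 - 7 = -8)
u(U) = 49/2 (u(U) = (100 - 1*2)/4 = (100 - 2)/4 = (¼)*98 = 49/2)
B = 65/2 (B = 49/2 - 1*(-8) = 49/2 + 8 = 65/2 ≈ 32.500)
1/B = 1/(65/2) = 2/65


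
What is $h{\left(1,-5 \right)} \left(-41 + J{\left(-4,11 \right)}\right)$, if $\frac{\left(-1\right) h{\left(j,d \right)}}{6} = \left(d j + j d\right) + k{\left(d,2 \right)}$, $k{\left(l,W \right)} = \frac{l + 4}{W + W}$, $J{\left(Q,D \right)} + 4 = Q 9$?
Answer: $- \frac{9963}{2} \approx -4981.5$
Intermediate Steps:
$J{\left(Q,D \right)} = -4 + 9 Q$ ($J{\left(Q,D \right)} = -4 + Q 9 = -4 + 9 Q$)
$k{\left(l,W \right)} = \frac{4 + l}{2 W}$
$h{\left(j,d \right)} = -6 - \frac{3 d}{2} - 12 d j$ ($h{\left(j,d \right)} = - 6 \left(\left(d j + j d\right) + \frac{4 + d}{2 \cdot 2}\right) = - 6 \left(\left(d j + d j\right) + \frac{1}{2} \cdot \frac{1}{2} \left(4 + d\right)\right) = - 6 \left(2 d j + \left(1 + \frac{d}{4}\right)\right) = - 6 \left(1 + \frac{d}{4} + 2 d j\right) = -6 - \frac{3 d}{2} - 12 d j$)
$h{\left(1,-5 \right)} \left(-41 + J{\left(-4,11 \right)}\right) = \left(-6 - - \frac{15}{2} - \left(-60\right) 1\right) \left(-41 + \left(-4 + 9 \left(-4\right)\right)\right) = \left(-6 + \frac{15}{2} + 60\right) \left(-41 - 40\right) = \frac{123 \left(-41 - 40\right)}{2} = \frac{123}{2} \left(-81\right) = - \frac{9963}{2}$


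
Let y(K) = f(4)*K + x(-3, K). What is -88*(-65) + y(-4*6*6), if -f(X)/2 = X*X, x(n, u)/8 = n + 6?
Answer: 10352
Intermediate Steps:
x(n, u) = 48 + 8*n (x(n, u) = 8*(n + 6) = 8*(6 + n) = 48 + 8*n)
f(X) = -2*X² (f(X) = -2*X*X = -2*X²)
y(K) = 24 - 32*K (y(K) = (-2*4²)*K + (48 + 8*(-3)) = (-2*16)*K + (48 - 24) = -32*K + 24 = 24 - 32*K)
-88*(-65) + y(-4*6*6) = -88*(-65) + (24 - 32*(-4*6)*6) = 5720 + (24 - (-768)*6) = 5720 + (24 - 32*(-144)) = 5720 + (24 + 4608) = 5720 + 4632 = 10352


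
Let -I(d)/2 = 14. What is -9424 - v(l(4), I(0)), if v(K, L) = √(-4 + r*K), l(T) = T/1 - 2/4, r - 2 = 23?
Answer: -9424 - √334/2 ≈ -9433.1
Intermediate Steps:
r = 25 (r = 2 + 23 = 25)
l(T) = -½ + T (l(T) = T*1 - 2*¼ = T - ½ = -½ + T)
I(d) = -28 (I(d) = -2*14 = -28)
v(K, L) = √(-4 + 25*K)
-9424 - v(l(4), I(0)) = -9424 - √(-4 + 25*(-½ + 4)) = -9424 - √(-4 + 25*(7/2)) = -9424 - √(-4 + 175/2) = -9424 - √(167/2) = -9424 - √334/2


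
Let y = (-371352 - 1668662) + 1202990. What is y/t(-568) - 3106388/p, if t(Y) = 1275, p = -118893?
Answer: -31851883244/50529525 ≈ -630.36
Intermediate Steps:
y = -837024 (y = -2040014 + 1202990 = -837024)
y/t(-568) - 3106388/p = -837024/1275 - 3106388/(-118893) = -837024*1/1275 - 3106388*(-1/118893) = -279008/425 + 3106388/118893 = -31851883244/50529525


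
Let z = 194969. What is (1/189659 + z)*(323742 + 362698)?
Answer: 25382921297643680/189659 ≈ 1.3383e+11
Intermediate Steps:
(1/189659 + z)*(323742 + 362698) = (1/189659 + 194969)*(323742 + 362698) = (1/189659 + 194969)*686440 = (36977625572/189659)*686440 = 25382921297643680/189659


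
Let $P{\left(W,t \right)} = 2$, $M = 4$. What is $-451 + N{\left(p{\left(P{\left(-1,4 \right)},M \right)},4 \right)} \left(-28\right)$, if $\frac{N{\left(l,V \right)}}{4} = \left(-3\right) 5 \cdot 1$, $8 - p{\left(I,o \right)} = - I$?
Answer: $1229$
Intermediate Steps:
$p{\left(I,o \right)} = 8 + I$ ($p{\left(I,o \right)} = 8 - - I = 8 + I$)
$N{\left(l,V \right)} = -60$ ($N{\left(l,V \right)} = 4 \left(-3\right) 5 \cdot 1 = 4 \left(\left(-15\right) 1\right) = 4 \left(-15\right) = -60$)
$-451 + N{\left(p{\left(P{\left(-1,4 \right)},M \right)},4 \right)} \left(-28\right) = -451 - -1680 = -451 + 1680 = 1229$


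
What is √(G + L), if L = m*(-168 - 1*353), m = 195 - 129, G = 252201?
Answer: √217815 ≈ 466.71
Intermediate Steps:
m = 66
L = -34386 (L = 66*(-168 - 1*353) = 66*(-168 - 353) = 66*(-521) = -34386)
√(G + L) = √(252201 - 34386) = √217815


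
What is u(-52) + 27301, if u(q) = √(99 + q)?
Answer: 27301 + √47 ≈ 27308.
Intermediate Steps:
u(-52) + 27301 = √(99 - 52) + 27301 = √47 + 27301 = 27301 + √47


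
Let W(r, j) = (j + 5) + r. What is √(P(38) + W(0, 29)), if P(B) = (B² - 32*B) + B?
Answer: 10*√3 ≈ 17.320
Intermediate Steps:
W(r, j) = 5 + j + r (W(r, j) = (5 + j) + r = 5 + j + r)
P(B) = B² - 31*B
√(P(38) + W(0, 29)) = √(38*(-31 + 38) + (5 + 29 + 0)) = √(38*7 + 34) = √(266 + 34) = √300 = 10*√3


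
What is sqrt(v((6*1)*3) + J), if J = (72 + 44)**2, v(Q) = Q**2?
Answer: 2*sqrt(3445) ≈ 117.39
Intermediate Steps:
J = 13456 (J = 116**2 = 13456)
sqrt(v((6*1)*3) + J) = sqrt(((6*1)*3)**2 + 13456) = sqrt((6*3)**2 + 13456) = sqrt(18**2 + 13456) = sqrt(324 + 13456) = sqrt(13780) = 2*sqrt(3445)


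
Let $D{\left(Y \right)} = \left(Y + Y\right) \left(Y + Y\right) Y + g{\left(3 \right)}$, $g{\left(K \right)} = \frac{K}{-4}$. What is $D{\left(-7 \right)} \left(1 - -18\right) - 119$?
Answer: $- \frac{104805}{4} \approx -26201.0$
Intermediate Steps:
$g{\left(K \right)} = - \frac{K}{4}$ ($g{\left(K \right)} = K \left(- \frac{1}{4}\right) = - \frac{K}{4}$)
$D{\left(Y \right)} = - \frac{3}{4} + 4 Y^{3}$ ($D{\left(Y \right)} = \left(Y + Y\right) \left(Y + Y\right) Y - \frac{3}{4} = 2 Y 2 Y Y - \frac{3}{4} = 4 Y^{2} Y - \frac{3}{4} = 4 Y^{3} - \frac{3}{4} = - \frac{3}{4} + 4 Y^{3}$)
$D{\left(-7 \right)} \left(1 - -18\right) - 119 = \left(- \frac{3}{4} + 4 \left(-7\right)^{3}\right) \left(1 - -18\right) - 119 = \left(- \frac{3}{4} + 4 \left(-343\right)\right) \left(1 + 18\right) - 119 = \left(- \frac{3}{4} - 1372\right) 19 - 119 = \left(- \frac{5491}{4}\right) 19 - 119 = - \frac{104329}{4} - 119 = - \frac{104805}{4}$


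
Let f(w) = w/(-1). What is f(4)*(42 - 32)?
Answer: -40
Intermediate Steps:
f(w) = -w (f(w) = w*(-1) = -w)
f(4)*(42 - 32) = (-1*4)*(42 - 32) = -4*10 = -40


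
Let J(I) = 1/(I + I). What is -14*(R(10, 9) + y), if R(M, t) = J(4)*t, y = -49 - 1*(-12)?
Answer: 2009/4 ≈ 502.25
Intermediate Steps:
y = -37 (y = -49 + 12 = -37)
J(I) = 1/(2*I)
R(M, t) = t/8 (R(M, t) = ((½)/4)*t = ((½)*(¼))*t = t/8)
-14*(R(10, 9) + y) = -14*((⅛)*9 - 37) = -14*(9/8 - 37) = -14*(-287/8) = 2009/4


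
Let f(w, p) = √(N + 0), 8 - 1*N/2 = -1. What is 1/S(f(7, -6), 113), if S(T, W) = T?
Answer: √2/6 ≈ 0.23570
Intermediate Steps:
N = 18 (N = 16 - 2*(-1) = 16 + 2 = 18)
f(w, p) = 3*√2 (f(w, p) = √(18 + 0) = √18 = 3*√2)
1/S(f(7, -6), 113) = 1/(3*√2) = √2/6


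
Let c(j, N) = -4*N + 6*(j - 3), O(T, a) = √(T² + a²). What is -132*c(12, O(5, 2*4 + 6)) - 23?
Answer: -7151 + 528*√221 ≈ 698.28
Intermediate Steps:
c(j, N) = -18 - 4*N + 6*j (c(j, N) = -4*N + 6*(-3 + j) = -4*N + (-18 + 6*j) = -18 - 4*N + 6*j)
-132*c(12, O(5, 2*4 + 6)) - 23 = -132*(-18 - 4*√(5² + (2*4 + 6)²) + 6*12) - 23 = -132*(-18 - 4*√(25 + (8 + 6)²) + 72) - 23 = -132*(-18 - 4*√(25 + 14²) + 72) - 23 = -132*(-18 - 4*√(25 + 196) + 72) - 23 = -132*(-18 - 4*√221 + 72) - 23 = -132*(54 - 4*√221) - 23 = (-7128 + 528*√221) - 23 = -7151 + 528*√221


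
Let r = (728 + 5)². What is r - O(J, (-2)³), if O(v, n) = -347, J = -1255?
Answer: 537636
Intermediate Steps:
r = 537289 (r = 733² = 537289)
r - O(J, (-2)³) = 537289 - 1*(-347) = 537289 + 347 = 537636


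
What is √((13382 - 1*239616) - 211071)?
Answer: I*√437305 ≈ 661.29*I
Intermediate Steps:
√((13382 - 1*239616) - 211071) = √((13382 - 239616) - 211071) = √(-226234 - 211071) = √(-437305) = I*√437305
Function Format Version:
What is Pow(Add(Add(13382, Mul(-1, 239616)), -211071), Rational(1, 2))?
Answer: Mul(I, Pow(437305, Rational(1, 2))) ≈ Mul(661.29, I)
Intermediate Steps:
Pow(Add(Add(13382, Mul(-1, 239616)), -211071), Rational(1, 2)) = Pow(Add(Add(13382, -239616), -211071), Rational(1, 2)) = Pow(Add(-226234, -211071), Rational(1, 2)) = Pow(-437305, Rational(1, 2)) = Mul(I, Pow(437305, Rational(1, 2)))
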